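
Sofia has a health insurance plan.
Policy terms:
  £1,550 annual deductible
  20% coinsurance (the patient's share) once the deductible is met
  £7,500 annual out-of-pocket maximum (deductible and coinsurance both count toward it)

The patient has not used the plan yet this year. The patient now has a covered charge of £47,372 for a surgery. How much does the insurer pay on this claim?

The full £1,550 deductible is still open; £1,550 of this bill applies to it.
That leaves £47,372 − £1,550 = £45,822 for coinsurance.
Coinsurance: £45,822 × 20% = £9,164.40.
That puts the patient's cost at £1,550 + £9,164.40 = £10,714.40 before any cap.
Adding £10,714.40 to the £0 already spent would give £10,714.40, which exceeds the £7,500 cap; the patient pays just £7,500 − £0 = £7,500.
The plan picks up £47,372 − £7,500 = £39,872.

£39,872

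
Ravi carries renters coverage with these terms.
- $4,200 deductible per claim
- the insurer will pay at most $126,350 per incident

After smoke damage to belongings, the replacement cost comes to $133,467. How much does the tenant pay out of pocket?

$7,117

Less the $4,200 deductible: $133,467 − $4,200 = $129,267.
$129,267 exceeds the $126,350 limit, so the insurer pays the limit: $126,350.
The tenant bears the rest of the original loss: $133,467 − $126,350 = $7,117.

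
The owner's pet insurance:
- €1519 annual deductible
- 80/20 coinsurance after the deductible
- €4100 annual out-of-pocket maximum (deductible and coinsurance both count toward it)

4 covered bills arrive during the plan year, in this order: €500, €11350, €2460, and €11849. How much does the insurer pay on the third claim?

€1968

Bill 1, €500: fully absorbed by the deductible. Owner pays €500; OOP now €500. Plan pays €500 − €500 = €0.
Bill 2, €11350: deductible takes €1019, €10331 remains; 20% of €10331 = €2066.20. Owner owes €3085.20 (running OOP €3585.20). Plan pays €11350 − €3085.20 = €8264.80.
Bill 3, €2460: deductible already satisfied, so owner's share is 20% × €2460 = €492. Owner pays €492; OOP now €4077.20. Plan pays €2460 − €492 = €1968.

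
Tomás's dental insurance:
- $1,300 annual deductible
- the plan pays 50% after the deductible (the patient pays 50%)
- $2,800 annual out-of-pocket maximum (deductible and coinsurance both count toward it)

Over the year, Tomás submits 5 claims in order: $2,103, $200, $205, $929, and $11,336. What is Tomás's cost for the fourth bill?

#1 ($2,103): $1,300 finishes the deductible; $803 goes to coinsurance; coinsurance $803 × 50% = $401.50. Cost to patient: $1,701.50. OOP to date $1,701.50.
#2 ($200): deductible already satisfied, so patient's share is 50% × $200 = $100. Cost to patient: $100. OOP to date $1,801.50.
#3 ($205): deductible met; 50% of $205 = $102.50. Patient pays $102.50; OOP now $1,904.
#4 ($929): deductible already satisfied, so patient's share is 50% × $929 = $464.50. Patient owes $464.50 (running OOP $2,368.50).

$464.50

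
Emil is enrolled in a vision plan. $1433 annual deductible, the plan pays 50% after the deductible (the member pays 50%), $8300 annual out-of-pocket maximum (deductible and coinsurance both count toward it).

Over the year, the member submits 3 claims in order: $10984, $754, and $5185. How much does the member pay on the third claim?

$1714.50

Claim 1 — $10984: deductible takes $1433, $9551 remains; 50% of $9551 = $4775.50. Cost to member: $6208.50. OOP to date $6208.50.
Claim 2 — $754: 50% coinsurance on $754 = $377. Cost to member: $377. OOP to date $6585.50.
Claim 3 — $5185: 50% coinsurance on $5185 = $2592.50. Adding that to $6585.50 gives $9178, past the $8300 cap; member pays only $8300 − $6585.50 = $1714.50.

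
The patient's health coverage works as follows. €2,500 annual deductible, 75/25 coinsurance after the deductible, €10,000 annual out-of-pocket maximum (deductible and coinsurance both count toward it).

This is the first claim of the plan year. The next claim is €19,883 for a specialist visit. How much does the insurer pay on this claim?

Deductible not yet touched, so the first €2,500 of the bill goes to the deductible.
The remaining €17,383 (= €19,883 − €2,500) moves to coinsurance.
25% of €17,383 = €4,345.75 falls to the patient.
That puts the patient's cost at €2,500 + €4,345.75 = €6,845.75 before any cap.
Total out-of-pocket so far would be €0 + €6,845.75 = €6,845.75, below the €10,000 cap — no reduction.
The insurer covers the remainder: €19,883 − €6,845.75 = €13,037.25.

€13,037.25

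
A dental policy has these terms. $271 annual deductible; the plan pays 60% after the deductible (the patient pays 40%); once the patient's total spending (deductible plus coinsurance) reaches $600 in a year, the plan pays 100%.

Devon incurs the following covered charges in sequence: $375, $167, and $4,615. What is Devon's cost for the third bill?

$220.60

#1 ($375): $271 to deductible, leaving $104; patient's 40% is $41.60. Patient owes $312.60 (running OOP $312.60).
#2 ($167): deductible met; 40% of $167 = $66.80. Cost to patient: $66.80. OOP to date $379.40.
#3 ($4,615): deductible already satisfied, so patient's share is 40% × $4,615 = $1,846. Adding that to $379.40 gives $2,225.40, past the $600 cap; patient pays only $600 − $379.40 = $220.60.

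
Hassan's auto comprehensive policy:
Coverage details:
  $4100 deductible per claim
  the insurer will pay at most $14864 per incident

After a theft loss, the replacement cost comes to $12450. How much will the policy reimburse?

$8350

Subtract the deductible: $12450 − $4100 = $8350.
$8350 ≤ $14864, so the limit doesn't bind; insurer pays $8350.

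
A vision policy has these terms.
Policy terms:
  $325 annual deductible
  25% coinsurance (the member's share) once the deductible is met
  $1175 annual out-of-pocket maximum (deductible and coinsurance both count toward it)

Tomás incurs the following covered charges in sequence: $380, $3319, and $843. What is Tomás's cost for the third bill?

$6.50

Bill 1, $380: $325 finishes the deductible; $55 goes to coinsurance; member's 25% is $13.75. Member pays $338.75; OOP now $338.75.
Bill 2, $3319: deductible already satisfied, so member's share is 25% × $3319 = $829.75. Member owes $829.75 (running OOP $1168.50).
Bill 3, $843: 25% coinsurance on $843 = $210.75. Adding that to $1168.50 gives $1379.25, past the $1175 cap; member pays only $1175 − $1168.50 = $6.50.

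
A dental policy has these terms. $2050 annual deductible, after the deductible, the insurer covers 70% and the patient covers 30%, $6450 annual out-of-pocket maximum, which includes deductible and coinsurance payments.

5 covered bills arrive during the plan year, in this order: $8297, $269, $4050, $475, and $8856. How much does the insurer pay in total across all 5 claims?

$15497

#1 ($8297): $2050 finishes the deductible; $6247 goes to coinsurance; 30% of $6247 = $1874.10. Cost to patient: $3924.10. OOP to date $3924.10. Plan pays $8297 − $3924.10 = $4372.90.
#2 ($269): 30% coinsurance on $269 = $80.70. Patient owes $80.70 (running OOP $4004.80). Insurer: $269 − $80.70 = $188.30.
#3 ($4050): deductible already satisfied, so patient's share is 30% × $4050 = $1215. Patient owes $1215 (running OOP $5219.80). Plan pays $4050 − $1215 = $2835.
#4 ($475): 30% coinsurance on $475 = $142.50. Cost to patient: $142.50. OOP to date $5362.30. Insurer: $475 − $142.50 = $332.50.
#5 ($8856): 30% coinsurance on $8856 = $2656.80. OOP would hit $8019.10 > $6450, so the cap limits the patient to $6450 − $5362.30 = $1087.70. Insurer: $8856 − $1087.70 = $7768.30.
Insurer total: $4372.90 + $188.30 + $2835 + $332.50 + $7768.30 = $15497.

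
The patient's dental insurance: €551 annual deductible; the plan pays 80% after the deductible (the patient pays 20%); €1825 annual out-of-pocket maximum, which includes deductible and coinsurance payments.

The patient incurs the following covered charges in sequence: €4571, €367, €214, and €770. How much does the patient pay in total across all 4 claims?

€1625.20

Bill 1, €4571: deductible takes €551, €4020 remains; coinsurance €4020 × 20% = €804. Patient pays €1355; OOP now €1355.
Bill 2, €367: deductible already satisfied, so patient's share is 20% × €367 = €73.40. Cost to patient: €73.40. OOP to date €1428.40.
Bill 3, €214: deductible already satisfied, so patient's share is 20% × €214 = €42.80. Patient pays €42.80; OOP now €1471.20.
Bill 4, €770: deductible met; 20% of €770 = €154. Cost to patient: €154. OOP to date €1625.20.
Total paid by the patient: €1355 + €73.40 + €42.80 + €154 = €1625.20.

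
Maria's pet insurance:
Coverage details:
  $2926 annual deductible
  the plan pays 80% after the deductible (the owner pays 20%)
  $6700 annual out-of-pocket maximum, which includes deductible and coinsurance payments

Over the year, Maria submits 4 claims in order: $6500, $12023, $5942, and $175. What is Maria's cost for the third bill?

$654.60

Claim 1 ($6500): $2926 finishes the deductible; $3574 goes to coinsurance; coinsurance $3574 × 20% = $714.80. Owner owes $3640.80 (running OOP $3640.80).
Claim 2 ($12023): 20% coinsurance on $12023 = $2404.60. Owner pays $2404.60; OOP now $6045.40.
Claim 3 ($5942): deductible met; 20% of $5942 = $1188.40. Adding that to $6045.40 gives $7233.80, past the $6700 cap; owner pays only $6700 − $6045.40 = $654.60.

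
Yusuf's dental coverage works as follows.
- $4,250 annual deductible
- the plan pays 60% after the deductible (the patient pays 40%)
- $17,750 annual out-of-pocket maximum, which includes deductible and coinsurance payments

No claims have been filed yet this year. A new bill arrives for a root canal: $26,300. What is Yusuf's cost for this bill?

The full $4,250 deductible is still open; $4,250 of this bill applies to it.
After the $4,250 deductible portion, $26,300 − $4,250 = $22,050 is subject to coinsurance.
Coinsurance: $22,050 × 40% = $8,820.
Patient responsibility before any cap: $4,250 + $8,820 = $13,070.
Total out-of-pocket so far would be $0 + $13,070 = $13,070, below the $17,750 cap — no reduction.

$13,070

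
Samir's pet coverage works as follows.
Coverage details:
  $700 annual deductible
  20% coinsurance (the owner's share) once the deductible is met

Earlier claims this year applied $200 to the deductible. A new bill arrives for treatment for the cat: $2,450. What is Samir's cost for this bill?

$890

Deductible still to meet: $700 − $200 = $500.
That leaves $2,450 − $500 = $1,950 for coinsurance.
Owner's 20% share of $1,950 is $390.
That puts the owner's cost at $500 + $390 = $890.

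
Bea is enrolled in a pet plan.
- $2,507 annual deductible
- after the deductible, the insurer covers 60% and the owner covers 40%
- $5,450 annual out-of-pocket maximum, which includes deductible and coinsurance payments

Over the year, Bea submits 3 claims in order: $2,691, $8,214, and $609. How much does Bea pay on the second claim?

Claim 1 ($2,691): deductible takes $2,507, $184 remains; 40% of $184 = $73.60. Cost to owner: $2,580.60. OOP to date $2,580.60.
Claim 2 ($8,214): 40% coinsurance on $8,214 = $3,285.60. OOP would hit $5,866.20 > $5,450, so the cap limits the owner to $5,450 − $2,580.60 = $2,869.40.

$2,869.40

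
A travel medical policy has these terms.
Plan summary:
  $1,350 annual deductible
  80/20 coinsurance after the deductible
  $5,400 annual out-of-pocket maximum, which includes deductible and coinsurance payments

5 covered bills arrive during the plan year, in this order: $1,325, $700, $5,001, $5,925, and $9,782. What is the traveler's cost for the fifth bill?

$1,729.80

#1 ($1,325): all of it applies to the deductible. Traveler pays $1,325; OOP now $1,325.
#2 ($700): $25 to deductible, leaving $675; traveler's 20% is $135. Cost to traveler: $160. OOP to date $1,485.
#3 ($5,001): 20% coinsurance on $5,001 = $1,000.20. Cost to traveler: $1,000.20. OOP to date $2,485.20.
#4 ($5,925): deductible already satisfied, so traveler's share is 20% × $5,925 = $1,185. Cost to traveler: $1,185. OOP to date $3,670.20.
#5 ($9,782): deductible met; 20% of $9,782 = $1,956.40. That would push OOP to $5,626.60, over the $5,400 cap, so traveler pays $5,400 − $3,670.20 = $1,729.80.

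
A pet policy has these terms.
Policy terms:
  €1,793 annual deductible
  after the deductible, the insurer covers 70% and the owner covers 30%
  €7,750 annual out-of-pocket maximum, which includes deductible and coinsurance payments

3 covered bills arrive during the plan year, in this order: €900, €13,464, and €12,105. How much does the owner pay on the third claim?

€2,185.70

#1 (€900): all of it applies to the deductible. Cost to owner: €900. OOP to date €900.
#2 (€13,464): €893 to deductible, leaving €12,571; coinsurance €12,571 × 30% = €3,771.30. Owner pays €4,664.30; OOP now €5,564.30.
#3 (€12,105): deductible met; 30% of €12,105 = €3,631.50. OOP would hit €9,195.80 > €7,750, so the cap limits the owner to €7,750 − €5,564.30 = €2,185.70.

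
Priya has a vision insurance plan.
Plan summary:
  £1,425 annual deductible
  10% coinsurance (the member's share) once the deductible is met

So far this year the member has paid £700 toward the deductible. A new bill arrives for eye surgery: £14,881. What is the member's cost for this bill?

Remaining deductible: £1,425 − £700 = £725.
The remaining £14,156 (= £14,881 − £725) moves to coinsurance.
Member's 10% share of £14,156 is £1,415.60.
That puts the member's cost at £725 + £1,415.60 = £2,140.60.

£2,140.60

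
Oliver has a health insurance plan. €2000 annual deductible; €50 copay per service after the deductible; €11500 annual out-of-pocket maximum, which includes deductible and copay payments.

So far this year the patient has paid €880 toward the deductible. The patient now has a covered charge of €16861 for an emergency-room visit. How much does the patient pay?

Deductible still to meet: €2000 − €880 = €1120.
That leaves €16861 − €1120 = €15741 for the copay.
Copay on this service: €50.
So the patient owes €1120 + €50 = €1170 before any cap.
Year-to-date out-of-pocket becomes €880 + €1170 = €2050, still under the €11500 maximum, so no cap applies.

€1170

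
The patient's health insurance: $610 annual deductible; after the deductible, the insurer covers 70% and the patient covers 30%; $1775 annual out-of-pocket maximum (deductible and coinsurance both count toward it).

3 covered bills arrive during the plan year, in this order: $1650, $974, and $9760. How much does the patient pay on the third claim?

$560.80

Claim 1 ($1650): deductible takes $610, $1040 remains; 30% of $1040 = $312. Patient owes $922 (running OOP $922).
Claim 2 ($974): 30% coinsurance on $974 = $292.20. Cost to patient: $292.20. OOP to date $1214.20.
Claim 3 ($9760): deductible already satisfied, so patient's share is 30% × $9760 = $2928. That would push OOP to $4142.20, over the $1775 cap, so patient pays $1775 − $1214.20 = $560.80.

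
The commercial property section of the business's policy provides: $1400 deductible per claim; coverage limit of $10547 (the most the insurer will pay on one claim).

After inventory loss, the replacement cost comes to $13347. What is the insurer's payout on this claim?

After the deductible, $13347 − $1400 = $11947 remains.
Since $11947 > $10547, the payout is capped at $10547.

$10547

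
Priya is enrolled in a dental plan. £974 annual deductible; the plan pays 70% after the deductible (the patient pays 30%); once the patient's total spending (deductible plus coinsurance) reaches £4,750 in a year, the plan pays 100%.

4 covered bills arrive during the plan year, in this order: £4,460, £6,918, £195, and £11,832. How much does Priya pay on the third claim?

£58.50

Claim 1 (£4,460): £974 to deductible, leaving £3,486; patient's 30% is £1,045.80. Cost to patient: £2,019.80. OOP to date £2,019.80.
Claim 2 (£6,918): 30% coinsurance on £6,918 = £2,075.40. Patient pays £2,075.40; OOP now £4,095.20.
Claim 3 (£195): deductible already satisfied, so patient's share is 30% × £195 = £58.50. Patient owes £58.50 (running OOP £4,153.70).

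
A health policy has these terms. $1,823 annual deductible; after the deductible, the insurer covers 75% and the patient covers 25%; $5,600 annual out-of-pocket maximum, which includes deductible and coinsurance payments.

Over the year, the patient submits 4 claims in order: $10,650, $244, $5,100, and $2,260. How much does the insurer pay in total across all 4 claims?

Bill 1, $10,650: $1,823 finishes the deductible; $8,827 goes to coinsurance; patient's 25% is $2,206.75. Patient pays $4,029.75; OOP now $4,029.75. Plan pays $10,650 − $4,029.75 = $6,620.25.
Bill 2, $244: 25% coinsurance on $244 = $61. Patient owes $61 (running OOP $4,090.75). Insurer: $244 − $61 = $183.
Bill 3, $5,100: 25% coinsurance on $5,100 = $1,275. Cost to patient: $1,275. OOP to date $5,365.75. Insurer: $5,100 − $1,275 = $3,825.
Bill 4, $2,260: deductible already satisfied, so patient's share is 25% × $2,260 = $565. That would push OOP to $5,930.75, over the $5,600 cap, so patient pays $5,600 − $5,365.75 = $234.25. Insurer: $2,260 − $234.25 = $2,025.75.
Insurer total: $6,620.25 + $183 + $3,825 + $2,025.75 = $12,654.

$12,654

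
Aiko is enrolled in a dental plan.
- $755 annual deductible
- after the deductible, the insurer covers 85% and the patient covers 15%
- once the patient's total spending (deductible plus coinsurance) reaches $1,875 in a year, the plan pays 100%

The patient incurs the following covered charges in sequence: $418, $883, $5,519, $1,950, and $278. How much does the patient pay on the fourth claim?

#1 ($418): all of it applies to the deductible. Cost to patient: $418. OOP to date $418.
#2 ($883): $337 finishes the deductible; $546 goes to coinsurance; coinsurance $546 × 15% = $81.90. Patient owes $418.90 (running OOP $836.90).
#3 ($5,519): 15% coinsurance on $5,519 = $827.85. Patient pays $827.85; OOP now $1,664.75.
#4 ($1,950): deductible met; 15% of $1,950 = $292.50. OOP would hit $1,957.25 > $1,875, so the cap limits the patient to $1,875 − $1,664.75 = $210.25.

$210.25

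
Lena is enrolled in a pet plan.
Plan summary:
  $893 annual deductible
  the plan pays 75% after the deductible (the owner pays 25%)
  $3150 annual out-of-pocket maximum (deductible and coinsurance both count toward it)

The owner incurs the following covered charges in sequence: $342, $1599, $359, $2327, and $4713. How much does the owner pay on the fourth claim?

Claim 1 ($342): entire amount goes to the deductible. Cost to owner: $342. OOP to date $342.
Claim 2 ($1599): $551 to deductible, leaving $1048; 25% of $1048 = $262. Owner owes $813 (running OOP $1155).
Claim 3 ($359): 25% coinsurance on $359 = $89.75. Owner pays $89.75; OOP now $1244.75.
Claim 4 ($2327): deductible already satisfied, so owner's share is 25% × $2327 = $581.75. Owner owes $581.75 (running OOP $1826.50).

$581.75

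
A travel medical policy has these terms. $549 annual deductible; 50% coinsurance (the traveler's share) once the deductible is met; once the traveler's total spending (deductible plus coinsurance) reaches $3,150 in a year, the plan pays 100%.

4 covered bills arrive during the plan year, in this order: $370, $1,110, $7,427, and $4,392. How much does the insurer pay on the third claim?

#1 ($370): all of it applies to the deductible. Traveler pays $370; OOP now $370. Plan pays $370 − $370 = $0.
#2 ($1,110): $179 finishes the deductible; $931 goes to coinsurance; coinsurance $931 × 50% = $465.50. Traveler owes $644.50 (running OOP $1,014.50). Plan pays $1,110 − $644.50 = $465.50.
#3 ($7,427): deductible met; 50% of $7,427 = $3,713.50. Adding that to $1,014.50 gives $4,728, past the $3,150 cap; traveler pays only $3,150 − $1,014.50 = $2,135.50. Insurer: $7,427 − $2,135.50 = $5,291.50.

$5,291.50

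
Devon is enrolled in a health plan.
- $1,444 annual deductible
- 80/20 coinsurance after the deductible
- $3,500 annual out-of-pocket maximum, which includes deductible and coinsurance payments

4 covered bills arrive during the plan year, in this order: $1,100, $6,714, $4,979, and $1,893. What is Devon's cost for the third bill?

$782

Bill 1, $1,100: entire amount goes to the deductible. Patient owes $1,100 (running OOP $1,100).
Bill 2, $6,714: $344 finishes the deductible; $6,370 goes to coinsurance; patient's 20% is $1,274. Patient pays $1,618; OOP now $2,718.
Bill 3, $4,979: deductible already satisfied, so patient's share is 20% × $4,979 = $995.80. OOP would hit $3,713.80 > $3,500, so the cap limits the patient to $3,500 − $2,718 = $782.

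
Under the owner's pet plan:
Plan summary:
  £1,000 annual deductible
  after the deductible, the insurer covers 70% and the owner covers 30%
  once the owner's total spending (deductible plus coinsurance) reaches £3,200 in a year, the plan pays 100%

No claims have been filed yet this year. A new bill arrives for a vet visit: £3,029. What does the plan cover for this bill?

£1,420.30

Nothing has been paid toward the £1,000 deductible, so the first £1,000 of this charge is applied there.
After the £1,000 deductible portion, £3,029 − £1,000 = £2,029 is subject to coinsurance.
Coinsurance: £2,029 × 30% = £608.70.
Owner responsibility before any cap: £1,000 + £608.70 = £1,608.70.
Year-to-date out-of-pocket becomes £0 + £1,608.70 = £1,608.70, still under the £3,200 maximum, so no cap applies.
The insurer covers the remainder: £3,029 − £1,608.70 = £1,420.30.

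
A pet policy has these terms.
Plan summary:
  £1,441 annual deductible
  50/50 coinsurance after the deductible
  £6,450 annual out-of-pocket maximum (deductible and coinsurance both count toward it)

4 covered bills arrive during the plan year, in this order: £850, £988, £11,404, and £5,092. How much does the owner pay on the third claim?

£4,810.50

Bill 1, £850: all of it applies to the deductible. Owner pays £850; OOP now £850.
Bill 2, £988: £591 finishes the deductible; £397 goes to coinsurance; 50% of £397 = £198.50. Owner pays £789.50; OOP now £1,639.50.
Bill 3, £11,404: 50% coinsurance on £11,404 = £5,702. OOP would hit £7,341.50 > £6,450, so the cap limits the owner to £6,450 − £1,639.50 = £4,810.50.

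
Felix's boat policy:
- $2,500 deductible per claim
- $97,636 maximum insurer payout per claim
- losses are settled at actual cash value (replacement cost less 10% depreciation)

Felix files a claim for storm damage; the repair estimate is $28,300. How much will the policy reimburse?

$22,970

Actual cash value after 10% depreciation: $28,300 × 90% = $25,470.
After the deductible, $25,470 − $2,500 = $22,970 remains.
That's under the $97,636 cap, so the insurer reimburses the full $22,970.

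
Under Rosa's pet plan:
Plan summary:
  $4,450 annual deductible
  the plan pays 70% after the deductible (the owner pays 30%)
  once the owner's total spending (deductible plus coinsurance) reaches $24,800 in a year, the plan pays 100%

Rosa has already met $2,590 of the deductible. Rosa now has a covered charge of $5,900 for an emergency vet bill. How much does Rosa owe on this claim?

$3,072

Deductible still to meet: $4,450 − $2,590 = $1,860.
The remaining $4,040 (= $5,900 − $1,860) moves to coinsurance.
Owner's 30% share of $4,040 is $1,212.
Owner responsibility before any cap: $1,860 + $1,212 = $3,072.
Cumulative spending $2,590 + $3,072 = $5,662 stays under the $24,800 maximum.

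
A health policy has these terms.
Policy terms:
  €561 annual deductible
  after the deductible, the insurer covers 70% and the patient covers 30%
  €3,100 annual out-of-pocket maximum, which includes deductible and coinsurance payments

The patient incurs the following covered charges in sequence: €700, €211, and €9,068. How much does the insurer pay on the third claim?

€6,634

Bill 1, €700: €561 to deductible, leaving €139; coinsurance €139 × 30% = €41.70. Cost to patient: €602.70. OOP to date €602.70. Insurer: €700 − €602.70 = €97.30.
Bill 2, €211: deductible met; 30% of €211 = €63.30. Cost to patient: €63.30. OOP to date €666. Plan pays €211 − €63.30 = €147.70.
Bill 3, €9,068: deductible already satisfied, so patient's share is 30% × €9,068 = €2,720.40. Adding that to €666 gives €3,386.40, past the €3,100 cap; patient pays only €3,100 − €666 = €2,434. Insurer: €9,068 − €2,434 = €6,634.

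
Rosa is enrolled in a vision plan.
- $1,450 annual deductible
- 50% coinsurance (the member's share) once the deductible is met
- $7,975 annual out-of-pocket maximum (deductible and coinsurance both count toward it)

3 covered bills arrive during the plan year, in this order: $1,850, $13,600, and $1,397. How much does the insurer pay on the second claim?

$7,275

Claim 1 ($1,850): $1,450 finishes the deductible; $400 goes to coinsurance; 50% of $400 = $200. Cost to member: $1,650. OOP to date $1,650. Plan pays $1,850 − $1,650 = $200.
Claim 2 ($13,600): deductible met; 50% of $13,600 = $6,800. That would push OOP to $8,450, over the $7,975 cap, so member pays $7,975 − $1,650 = $6,325. Insurer: $13,600 − $6,325 = $7,275.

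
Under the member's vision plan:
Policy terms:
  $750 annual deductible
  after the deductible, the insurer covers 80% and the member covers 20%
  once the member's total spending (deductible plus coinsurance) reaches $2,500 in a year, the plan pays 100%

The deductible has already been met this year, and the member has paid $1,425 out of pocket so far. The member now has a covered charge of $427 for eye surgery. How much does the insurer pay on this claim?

$341.60

With the deductible met, the entire $427 is subject to coinsurance.
Member's 20% share of $427 is $85.40.
Total out-of-pocket so far would be $1,425 + $85.40 = $1,510.40, below the $2,500 cap — no reduction.
The plan picks up $427 − $85.40 = $341.60.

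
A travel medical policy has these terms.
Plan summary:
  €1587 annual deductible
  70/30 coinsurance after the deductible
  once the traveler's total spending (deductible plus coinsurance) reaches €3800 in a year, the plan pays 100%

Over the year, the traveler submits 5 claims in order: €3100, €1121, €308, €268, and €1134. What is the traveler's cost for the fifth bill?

€340.20

Bill 1, €3100: €1587 to deductible, leaving €1513; traveler's 30% is €453.90. Traveler owes €2040.90 (running OOP €2040.90).
Bill 2, €1121: deductible already satisfied, so traveler's share is 30% × €1121 = €336.30. Traveler pays €336.30; OOP now €2377.20.
Bill 3, €308: deductible met; 30% of €308 = €92.40. Traveler pays €92.40; OOP now €2469.60.
Bill 4, €268: 30% coinsurance on €268 = €80.40. Traveler pays €80.40; OOP now €2550.
Bill 5, €1134: 30% coinsurance on €1134 = €340.20. Traveler owes €340.20 (running OOP €2890.20).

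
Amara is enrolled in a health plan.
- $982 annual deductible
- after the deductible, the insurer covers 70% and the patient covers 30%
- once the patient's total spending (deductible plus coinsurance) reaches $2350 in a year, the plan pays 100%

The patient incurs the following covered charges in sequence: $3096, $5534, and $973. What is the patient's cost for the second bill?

$733.80

#1 ($3096): $982 finishes the deductible; $2114 goes to coinsurance; coinsurance $2114 × 30% = $634.20. Patient pays $1616.20; OOP now $1616.20.
#2 ($5534): 30% coinsurance on $5534 = $1660.20. Adding that to $1616.20 gives $3276.40, past the $2350 cap; patient pays only $2350 − $1616.20 = $733.80.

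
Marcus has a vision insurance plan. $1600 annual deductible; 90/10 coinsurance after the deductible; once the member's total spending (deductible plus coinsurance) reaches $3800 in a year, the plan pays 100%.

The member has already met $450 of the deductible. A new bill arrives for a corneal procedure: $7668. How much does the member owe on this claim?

$1801.80

Remaining deductible: $1600 − $450 = $1150.
The remaining $6518 (= $7668 − $1150) moves to coinsurance.
Member's 10% share of $6518 is $651.80.
Member responsibility before any cap: $1150 + $651.80 = $1801.80.
Total out-of-pocket so far would be $450 + $1801.80 = $2251.80, below the $3800 cap — no reduction.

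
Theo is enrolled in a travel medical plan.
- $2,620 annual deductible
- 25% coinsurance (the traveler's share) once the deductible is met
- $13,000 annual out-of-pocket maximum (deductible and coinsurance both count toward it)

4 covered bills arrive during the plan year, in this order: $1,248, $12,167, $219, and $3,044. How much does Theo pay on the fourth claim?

$761

Bill 1, $1,248: all of it applies to the deductible. Traveler pays $1,248; OOP now $1,248.
Bill 2, $12,167: $1,372 to deductible, leaving $10,795; traveler's 25% is $2,698.75. Cost to traveler: $4,070.75. OOP to date $5,318.75.
Bill 3, $219: deductible met; 25% of $219 = $54.75. Traveler pays $54.75; OOP now $5,373.50.
Bill 4, $3,044: deductible already satisfied, so traveler's share is 25% × $3,044 = $761. Traveler pays $761; OOP now $6,134.50.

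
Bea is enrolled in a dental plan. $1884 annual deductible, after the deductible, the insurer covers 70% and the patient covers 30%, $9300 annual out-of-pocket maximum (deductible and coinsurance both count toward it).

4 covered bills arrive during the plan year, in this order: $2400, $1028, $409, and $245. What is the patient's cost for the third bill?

Claim 1 — $2400: deductible takes $1884, $516 remains; coinsurance $516 × 30% = $154.80. Cost to patient: $2038.80. OOP to date $2038.80.
Claim 2 — $1028: deductible already satisfied, so patient's share is 30% × $1028 = $308.40. Patient owes $308.40 (running OOP $2347.20).
Claim 3 — $409: 30% coinsurance on $409 = $122.70. Cost to patient: $122.70. OOP to date $2469.90.

$122.70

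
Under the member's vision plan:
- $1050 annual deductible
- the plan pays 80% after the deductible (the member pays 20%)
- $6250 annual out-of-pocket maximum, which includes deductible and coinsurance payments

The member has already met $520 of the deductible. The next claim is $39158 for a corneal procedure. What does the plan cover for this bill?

Remaining deductible: $1050 − $520 = $530.
The remaining $38628 (= $39158 − $530) moves to coinsurance.
Coinsurance: $38628 × 20% = $7725.60.
Member responsibility before any cap: $530 + $7725.60 = $8255.60.
That would bring total out-of-pocket to $8775.60, past the $6250 cap. The member is capped at $6250 − $520 = $5730 on this claim.
The plan picks up $39158 − $5730 = $33428.

$33428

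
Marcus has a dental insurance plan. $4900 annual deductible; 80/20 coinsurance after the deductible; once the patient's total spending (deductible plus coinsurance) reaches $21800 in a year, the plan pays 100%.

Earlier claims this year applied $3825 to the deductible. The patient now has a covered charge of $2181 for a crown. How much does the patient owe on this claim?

Remaining deductible: $4900 − $3825 = $1075.
That leaves $2181 − $1075 = $1106 for coinsurance.
20% of $1106 = $221.20 falls to the patient.
That puts the patient's cost at $1075 + $221.20 = $1296.20 before any cap.
Total out-of-pocket so far would be $3825 + $1296.20 = $5121.20, below the $21800 cap — no reduction.

$1296.20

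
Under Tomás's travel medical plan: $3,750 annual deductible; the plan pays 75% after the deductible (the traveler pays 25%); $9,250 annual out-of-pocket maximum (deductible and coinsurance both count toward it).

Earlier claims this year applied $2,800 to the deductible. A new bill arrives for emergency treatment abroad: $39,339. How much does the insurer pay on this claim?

$2,800 of the $3,750 deductible is already met, leaving $950.
That leaves $39,339 − $950 = $38,389 for coinsurance.
Traveler's 25% share of $38,389 is $9,597.25.
Traveler responsibility before any cap: $950 + $9,597.25 = $10,547.25.
That would bring total out-of-pocket to $13,347.25, past the $9,250 cap. The traveler is capped at $9,250 − $2,800 = $6,450 on this claim.
The insurer covers the remainder: $39,339 − $6,450 = $32,889.

$32,889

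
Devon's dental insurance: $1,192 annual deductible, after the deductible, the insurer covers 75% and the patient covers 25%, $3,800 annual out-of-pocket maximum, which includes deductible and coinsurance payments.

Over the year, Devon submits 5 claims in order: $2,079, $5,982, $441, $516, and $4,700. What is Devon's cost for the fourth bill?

Bill 1, $2,079: deductible takes $1,192, $887 remains; 25% of $887 = $221.75. Cost to patient: $1,413.75. OOP to date $1,413.75.
Bill 2, $5,982: 25% coinsurance on $5,982 = $1,495.50. Patient owes $1,495.50 (running OOP $2,909.25).
Bill 3, $441: 25% coinsurance on $441 = $110.25. Cost to patient: $110.25. OOP to date $3,019.50.
Bill 4, $516: 25% coinsurance on $516 = $129. Cost to patient: $129. OOP to date $3,148.50.

$129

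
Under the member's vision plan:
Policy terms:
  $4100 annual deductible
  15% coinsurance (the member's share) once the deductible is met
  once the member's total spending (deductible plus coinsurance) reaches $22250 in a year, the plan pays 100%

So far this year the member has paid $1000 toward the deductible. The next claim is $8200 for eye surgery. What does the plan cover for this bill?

$4335

Deductible still to meet: $4100 − $1000 = $3100.
That leaves $8200 − $3100 = $5100 for coinsurance.
Coinsurance: $5100 × 15% = $765.
That puts the member's cost at $3100 + $765 = $3865 before any cap.
Year-to-date out-of-pocket becomes $1000 + $3865 = $4865, still under the $22250 maximum, so no cap applies.
Insurer pays the balance: $8200 − $3865 = $4335.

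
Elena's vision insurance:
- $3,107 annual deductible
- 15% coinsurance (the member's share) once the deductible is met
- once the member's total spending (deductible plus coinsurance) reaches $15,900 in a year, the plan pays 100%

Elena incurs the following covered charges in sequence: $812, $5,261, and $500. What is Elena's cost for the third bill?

$75

Bill 1, $812: entire amount goes to the deductible. Member pays $812; OOP now $812.
Bill 2, $5,261: deductible takes $2,295, $2,966 remains; coinsurance $2,966 × 15% = $444.90. Member owes $2,739.90 (running OOP $3,551.90).
Bill 3, $500: deductible already satisfied, so member's share is 15% × $500 = $75. Member owes $75 (running OOP $3,626.90).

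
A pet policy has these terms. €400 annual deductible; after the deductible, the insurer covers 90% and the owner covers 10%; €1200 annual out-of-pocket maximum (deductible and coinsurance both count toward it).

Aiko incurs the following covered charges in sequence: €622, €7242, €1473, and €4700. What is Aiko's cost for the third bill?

Claim 1 — €622: deductible takes €400, €222 remains; coinsurance €222 × 10% = €22.20. Owner pays €422.20; OOP now €422.20.
Claim 2 — €7242: deductible already satisfied, so owner's share is 10% × €7242 = €724.20. Owner pays €724.20; OOP now €1146.40.
Claim 3 — €1473: 10% coinsurance on €1473 = €147.30. That would push OOP to €1293.70, over the €1200 cap, so owner pays €1200 − €1146.40 = €53.60.

€53.60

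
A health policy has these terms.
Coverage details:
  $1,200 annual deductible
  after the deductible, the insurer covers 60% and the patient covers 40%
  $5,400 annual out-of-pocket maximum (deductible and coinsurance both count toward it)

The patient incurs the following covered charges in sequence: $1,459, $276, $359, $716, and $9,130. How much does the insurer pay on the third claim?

Bill 1, $1,459: $1,200 to deductible, leaving $259; 40% of $259 = $103.60. Patient pays $1,303.60; OOP now $1,303.60. Plan pays $1,459 − $1,303.60 = $155.40.
Bill 2, $276: deductible already satisfied, so patient's share is 40% × $276 = $110.40. Patient owes $110.40 (running OOP $1,414). Insurer: $276 − $110.40 = $165.60.
Bill 3, $359: deductible met; 40% of $359 = $143.60. Patient pays $143.60; OOP now $1,557.60. Insurer: $359 − $143.60 = $215.40.

$215.40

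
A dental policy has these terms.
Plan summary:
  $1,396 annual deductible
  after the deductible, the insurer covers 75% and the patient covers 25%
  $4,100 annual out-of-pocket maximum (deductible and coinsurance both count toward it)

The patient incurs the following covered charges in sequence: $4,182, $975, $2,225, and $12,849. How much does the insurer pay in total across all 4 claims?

#1 ($4,182): deductible takes $1,396, $2,786 remains; coinsurance $2,786 × 25% = $696.50. Patient pays $2,092.50; OOP now $2,092.50. Plan pays $4,182 − $2,092.50 = $2,089.50.
#2 ($975): 25% coinsurance on $975 = $243.75. Cost to patient: $243.75. OOP to date $2,336.25. Plan pays $975 − $243.75 = $731.25.
#3 ($2,225): deductible already satisfied, so patient's share is 25% × $2,225 = $556.25. Patient pays $556.25; OOP now $2,892.50. Insurer: $2,225 − $556.25 = $1,668.75.
#4 ($12,849): 25% coinsurance on $12,849 = $3,212.25. OOP would hit $6,104.75 > $4,100, so the cap limits the patient to $4,100 − $2,892.50 = $1,207.50. Insurer: $12,849 − $1,207.50 = $11,641.50.
Insurer total: $2,089.50 + $731.25 + $1,668.75 + $11,641.50 = $16,131.

$16,131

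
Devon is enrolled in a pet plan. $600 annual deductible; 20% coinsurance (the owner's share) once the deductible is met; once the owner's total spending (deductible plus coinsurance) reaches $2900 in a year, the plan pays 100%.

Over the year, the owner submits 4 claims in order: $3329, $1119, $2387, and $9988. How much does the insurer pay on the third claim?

#1 ($3329): $600 finishes the deductible; $2729 goes to coinsurance; owner's 20% is $545.80. Cost to owner: $1145.80. OOP to date $1145.80. Insurer: $3329 − $1145.80 = $2183.20.
#2 ($1119): deductible already satisfied, so owner's share is 20% × $1119 = $223.80. Cost to owner: $223.80. OOP to date $1369.60. Insurer: $1119 − $223.80 = $895.20.
#3 ($2387): 20% coinsurance on $2387 = $477.40. Owner pays $477.40; OOP now $1847. Insurer: $2387 − $477.40 = $1909.60.

$1909.60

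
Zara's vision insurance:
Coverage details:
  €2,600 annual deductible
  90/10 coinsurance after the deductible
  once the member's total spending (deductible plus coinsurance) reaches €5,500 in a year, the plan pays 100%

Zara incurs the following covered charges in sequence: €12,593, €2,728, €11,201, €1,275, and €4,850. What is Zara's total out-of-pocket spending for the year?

#1 (€12,593): deductible takes €2,600, €9,993 remains; coinsurance €9,993 × 10% = €999.30. Cost to member: €3,599.30. OOP to date €3,599.30.
#2 (€2,728): deductible already satisfied, so member's share is 10% × €2,728 = €272.80. Cost to member: €272.80. OOP to date €3,872.10.
#3 (€11,201): deductible already satisfied, so member's share is 10% × €11,201 = €1,120.10. Cost to member: €1,120.10. OOP to date €4,992.20.
#4 (€1,275): 10% coinsurance on €1,275 = €127.50. Cost to member: €127.50. OOP to date €5,119.70.
#5 (€4,850): deductible already satisfied, so member's share is 10% × €4,850 = €485. Adding that to €5,119.70 gives €5,604.70, past the €5,500 cap; member pays only €5,500 − €5,119.70 = €380.30.
Total paid by the member: €3,599.30 + €272.80 + €1,120.10 + €127.50 + €380.30 = €5,500.

€5,500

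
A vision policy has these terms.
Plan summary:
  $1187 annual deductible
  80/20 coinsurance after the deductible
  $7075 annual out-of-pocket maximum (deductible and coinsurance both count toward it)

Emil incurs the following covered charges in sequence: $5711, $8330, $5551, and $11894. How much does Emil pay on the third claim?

#1 ($5711): $1187 to deductible, leaving $4524; 20% of $4524 = $904.80. Cost to member: $2091.80. OOP to date $2091.80.
#2 ($8330): 20% coinsurance on $8330 = $1666. Member owes $1666 (running OOP $3757.80).
#3 ($5551): 20% coinsurance on $5551 = $1110.20. Member owes $1110.20 (running OOP $4868).

$1110.20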